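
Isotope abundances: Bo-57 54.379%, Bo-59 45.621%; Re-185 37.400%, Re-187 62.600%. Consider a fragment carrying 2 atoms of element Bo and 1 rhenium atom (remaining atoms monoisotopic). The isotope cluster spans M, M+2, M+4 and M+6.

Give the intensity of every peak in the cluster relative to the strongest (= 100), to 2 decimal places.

28.47 : 95.43 : 100.00 : 33.54

Element Bo pattern (n=2): 0.29570756 : 0.49616487 : 0.20812756
Rhenium pattern (n=1): 0.3740 : 0.6260
Convolve the two distributions (both contribute in 2-u steps):
  M: 0.29570756×0.3740 = 0.110595
  M+2: 0.29570756×0.6260 + 0.49616487×0.3740 = 0.370679
  M+4: 0.49616487×0.6260 + 0.20812756×0.3740 = 0.388439
  M+6: 0.20812756×0.6260 = 0.130288
Scale to base peak (0.388439) = 100: 28.47 : 95.43 : 100.00 : 33.54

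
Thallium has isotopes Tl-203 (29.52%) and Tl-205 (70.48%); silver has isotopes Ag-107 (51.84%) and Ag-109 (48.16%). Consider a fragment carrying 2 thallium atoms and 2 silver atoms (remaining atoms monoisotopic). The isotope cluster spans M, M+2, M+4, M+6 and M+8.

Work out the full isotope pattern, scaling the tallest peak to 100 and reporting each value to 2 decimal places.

Thallium pattern (n=2): 0.08714304 : 0.41611392 : 0.49674304
Silver pattern (n=2): 0.26873856 : 0.49932288 : 0.23193856
Convolve the two distributions (both contribute in 2-u steps):
  M: 0.08714304×0.26873856 = 0.023419
  M+2: 0.08714304×0.49932288 + 0.41611392×0.26873856 = 0.155338
  M+4: 0.08714304×0.23193856 + 0.41611392×0.49932288 + 0.49674304×0.26873856 = 0.361481
  M+6: 0.41611392×0.23193856 + 0.49674304×0.49932288 = 0.344548
  M+8: 0.49674304×0.23193856 = 0.115214
Scale to base peak (0.361481) = 100: 6.48 : 42.97 : 100.00 : 95.32 : 31.87

6.48 : 42.97 : 100.00 : 95.32 : 31.87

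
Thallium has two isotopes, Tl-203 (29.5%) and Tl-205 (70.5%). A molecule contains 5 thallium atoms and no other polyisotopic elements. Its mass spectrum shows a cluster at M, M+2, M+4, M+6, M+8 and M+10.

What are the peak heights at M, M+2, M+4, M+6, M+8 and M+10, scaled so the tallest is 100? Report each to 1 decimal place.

0.6 : 7.3 : 35.0 : 83.7 : 100.0 : 47.8

Expanding (0.295 + 0.705)^5:
P(M) = 0.295^5 = 0.002234
P(M+2) = 5 × 0.295^4 × 0.705^1 = 0.026696
P(M+4) = 10 × 0.295^3 × 0.705^2 = 0.127598
P(M+6) = 10 × 0.295^2 × 0.705^3 = 0.304938
P(M+8) = 5 × 0.295^1 × 0.705^4 = 0.364375
P(M+10) = 0.705^5 = 0.174159
The M+8 peak is largest (0.364375); scaling to 100 gives 0.6 : 7.3 : 35.0 : 83.7 : 100.0 : 47.8.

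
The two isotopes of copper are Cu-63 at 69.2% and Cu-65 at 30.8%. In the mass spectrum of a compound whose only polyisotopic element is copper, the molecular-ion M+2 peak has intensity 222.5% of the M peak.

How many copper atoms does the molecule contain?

The M+2/M ratio from n Cu atoms is n · q/p = n · 0.308/0.692.
n = 2.225 × 0.692/0.308 = 5.00 ≈ 5

5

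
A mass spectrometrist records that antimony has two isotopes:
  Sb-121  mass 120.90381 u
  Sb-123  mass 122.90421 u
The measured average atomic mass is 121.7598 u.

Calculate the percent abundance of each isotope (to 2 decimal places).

Writing the weighted mean with unknown fraction x of Sb-121:
120.90381·x + 122.90421·(1 − x) = 121.7598
(120.90381 − 122.90421)·x = 121.7598 − 122.90421
x = -1.14441 / -2.00040 = 0.57209 → 57.21% Sb-121, 42.79% Sb-123.

Sb-121: 57.21%, Sb-123: 42.79%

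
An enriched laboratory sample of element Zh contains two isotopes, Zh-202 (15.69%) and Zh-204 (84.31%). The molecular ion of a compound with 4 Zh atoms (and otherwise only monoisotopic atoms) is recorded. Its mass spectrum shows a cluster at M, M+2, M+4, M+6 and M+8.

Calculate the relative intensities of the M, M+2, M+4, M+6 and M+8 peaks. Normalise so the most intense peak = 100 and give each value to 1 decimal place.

0.1 : 2.6 : 20.8 : 74.4 : 100.0

The 4 Zh atoms are independent, so intensities follow the terms of (0.1569 + 0.8431)^4.
P(M) = 0.1569^4 = 0.000606
P(M+2) = 4 × 0.1569^3 × 0.8431^1 = 0.013026
P(M+4) = 6 × 0.1569^2 × 0.8431^2 = 0.104992
P(M+6) = 4 × 0.1569^1 × 0.8431^3 = 0.376115
P(M+8) = 0.8431^4 = 0.505262
The M+8 peak is largest (0.505262); scaling to 100 gives 0.1 : 2.6 : 20.8 : 74.4 : 100.0.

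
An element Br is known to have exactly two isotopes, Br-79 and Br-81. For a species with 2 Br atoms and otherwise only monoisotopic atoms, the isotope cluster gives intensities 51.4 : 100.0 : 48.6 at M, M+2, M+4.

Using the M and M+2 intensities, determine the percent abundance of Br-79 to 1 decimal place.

Write p for the Br-79 fraction. I(M+2)/I(M) = [C(2,1)·p^1·(1−p)] / p^2 = 2·(1−p)/p = 100.0/51.4 = 1.9455
(1−p)/p = 1.9455/2 = 0.9728  ⇒  p = 1/(1 + 0.9728) = 0.5069
Br-79: 50.7%, Br-81: 49.3%.

50.7%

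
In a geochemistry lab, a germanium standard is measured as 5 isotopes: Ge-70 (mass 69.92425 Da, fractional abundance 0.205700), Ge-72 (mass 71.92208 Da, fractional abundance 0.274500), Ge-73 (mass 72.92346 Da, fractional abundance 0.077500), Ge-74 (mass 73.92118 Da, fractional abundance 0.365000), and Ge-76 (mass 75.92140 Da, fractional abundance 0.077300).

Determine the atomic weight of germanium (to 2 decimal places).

72.63 Da

Ar = Σ fᵢ·mᵢ = 0.205700 × 69.92425 + 0.274500 × 71.92208 + 0.077500 × 72.92346 + 0.365000 × 73.92118 + 0.077300 × 75.92140
= 14.383418 + 19.742611 + 5.651568 + 26.981231 + 5.868724 = 72.627552 Da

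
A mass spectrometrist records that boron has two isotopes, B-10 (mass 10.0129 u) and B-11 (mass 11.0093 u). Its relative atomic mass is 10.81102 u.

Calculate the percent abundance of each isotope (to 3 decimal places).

Let x be the fractional abundance of B-10; then B-11 has abundance 1 − x.
10.0129·x + 11.0093·(1 − x) = 10.81102
(10.0129 − 11.0093)·x = 10.81102 − 11.0093
x = -0.19828 / -0.9964 = 0.19900 → 19.900% B-10, 80.100% B-11.

B-10: 19.900%, B-11: 80.100%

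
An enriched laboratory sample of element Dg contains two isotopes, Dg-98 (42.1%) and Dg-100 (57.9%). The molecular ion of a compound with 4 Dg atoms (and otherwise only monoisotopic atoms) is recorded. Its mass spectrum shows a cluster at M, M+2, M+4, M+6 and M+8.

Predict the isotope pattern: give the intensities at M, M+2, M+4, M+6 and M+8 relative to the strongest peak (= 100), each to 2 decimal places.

8.81 : 48.47 : 100.00 : 91.69 : 31.52

Each Dg atom is independently Dg-98 (p = 0.421) or Dg-100 (q = 0.579); the cluster is the binomial expansion (p + q)^4.
P(M) = 0.421^4 = 0.031414
P(M+2) = 4 × 0.421^3 × 0.579^1 = 0.172816
P(M+4) = 6 × 0.421^2 × 0.579^2 = 0.356511
P(M+6) = 4 × 0.421^1 × 0.579^3 = 0.326872
P(M+8) = 0.579^4 = 0.112387
The M+4 peak is largest (0.356511); scaling to 100 gives 8.81 : 48.47 : 100.00 : 91.69 : 31.52.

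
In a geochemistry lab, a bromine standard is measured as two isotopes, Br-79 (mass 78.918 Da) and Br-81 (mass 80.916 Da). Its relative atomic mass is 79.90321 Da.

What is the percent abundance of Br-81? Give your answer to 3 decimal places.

Let x be the fractional abundance of Br-79; then Br-81 has abundance 1 − x.
78.918·x + 80.916·(1 − x) = 79.90321
(78.918 − 80.916)·x = 79.90321 − 80.916
x = -1.01279 / -1.998 = 0.50690 → 50.690% Br-79, 49.310% Br-81.

49.310%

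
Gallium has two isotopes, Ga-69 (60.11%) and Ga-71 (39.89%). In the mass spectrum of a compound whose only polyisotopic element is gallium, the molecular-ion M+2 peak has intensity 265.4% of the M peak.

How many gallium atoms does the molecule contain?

4

With n Ga atoms, P(M+2)/P(M) = C(n,1)·p^(n−1)q / p^n = n·q/p = n · 0.3989/0.6011.
n = 2.654 × 0.6011/0.3989 = 4.00 ≈ 4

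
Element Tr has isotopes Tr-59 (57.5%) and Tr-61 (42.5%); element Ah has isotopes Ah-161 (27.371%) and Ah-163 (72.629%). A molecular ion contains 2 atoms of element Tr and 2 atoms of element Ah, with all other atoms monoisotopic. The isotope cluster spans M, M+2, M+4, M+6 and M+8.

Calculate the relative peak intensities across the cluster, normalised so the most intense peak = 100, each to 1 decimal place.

Element Tr pattern (n=2): 0.330625 : 0.48875 : 0.180625
Element Ah pattern (n=2): 0.07491716 : 0.39758567 : 0.52749716
Convolve the two distributions (both contribute in 2-u steps):
  M: 0.330625×0.07491716 = 0.024769
  M+2: 0.330625×0.39758567 + 0.48875×0.07491716 = 0.168068
  M+4: 0.330625×0.52749716 + 0.48875×0.39758567 + 0.180625×0.07491716 = 0.382256
  M+6: 0.48875×0.52749716 + 0.180625×0.39758567 = 0.329628
  M+8: 0.180625×0.52749716 = 0.095279
Scale to base peak (0.382256) = 100: 6.5 : 44.0 : 100.0 : 86.2 : 24.9

6.5 : 44.0 : 100.0 : 86.2 : 24.9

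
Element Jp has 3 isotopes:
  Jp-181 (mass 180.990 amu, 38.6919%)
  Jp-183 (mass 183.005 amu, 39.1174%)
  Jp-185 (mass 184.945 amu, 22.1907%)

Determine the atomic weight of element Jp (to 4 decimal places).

Ar = Σ fᵢ·mᵢ = 0.386919 × 180.990 + 0.391174 × 183.005 + 0.221907 × 184.945
= 70.02847 + 71.58680 + 41.04059 = 182.65586 amu

182.6559 amu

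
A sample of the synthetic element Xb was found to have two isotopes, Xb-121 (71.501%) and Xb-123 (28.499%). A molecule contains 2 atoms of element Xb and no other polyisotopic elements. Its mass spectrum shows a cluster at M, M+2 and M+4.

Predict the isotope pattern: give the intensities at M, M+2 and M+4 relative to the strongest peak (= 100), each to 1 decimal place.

The 2 Xb atoms are independent, so intensities follow the terms of (0.71501 + 0.28499)^2.
P(M) = 0.71501^2 = 0.511239
P(M+2) = 2 × 0.71501^1 × 0.28499^1 = 0.407541
P(M+4) = 0.28499^2 = 0.081219
The M peak is largest (0.511239); scaling to 100 gives 100.0 : 79.7 : 15.9.

100.0 : 79.7 : 15.9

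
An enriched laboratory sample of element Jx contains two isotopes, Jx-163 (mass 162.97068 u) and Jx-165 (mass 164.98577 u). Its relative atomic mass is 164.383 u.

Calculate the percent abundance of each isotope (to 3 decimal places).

Writing the weighted mean with unknown fraction x of Jx-163:
162.97068·x + 164.98577·(1 − x) = 164.383
(162.97068 − 164.98577)·x = 164.383 − 164.98577
x = -0.60277 / -2.01509 = 0.29913 → 29.913% Jx-163, 70.087% Jx-165.

Jx-163: 29.913%, Jx-165: 70.087%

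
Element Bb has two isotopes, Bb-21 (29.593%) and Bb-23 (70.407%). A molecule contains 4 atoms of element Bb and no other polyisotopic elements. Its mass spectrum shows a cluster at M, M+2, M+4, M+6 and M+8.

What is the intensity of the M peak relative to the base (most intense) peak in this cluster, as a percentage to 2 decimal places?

(0.29593 + 0.70407)^4 gives M 0.0077, M+2 0.0730, M+4 0.2605, M+6 0.4131, M+8 0.2457; the largest is M+6.
P(M+6) = C(4,3) × 0.29593^1 × 0.70407^3 = 4 × 0.29593 × 0.34901775 = 0.413139 (base)
P(M) = C(4,0) × 0.29593^4 × 0.70407^0 = 1 × 0.0076693 × 1.0000 = 0.007669
Relative intensity = 0.007669 / 0.413139 × 100 = 1.86

1.86%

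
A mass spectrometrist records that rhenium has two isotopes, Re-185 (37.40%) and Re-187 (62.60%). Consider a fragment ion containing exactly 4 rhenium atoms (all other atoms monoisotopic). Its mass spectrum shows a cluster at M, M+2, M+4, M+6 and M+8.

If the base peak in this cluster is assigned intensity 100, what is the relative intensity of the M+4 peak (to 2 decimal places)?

Binomial terms of (0.3740 + 0.6260)^4: M 0.0196, M+2 0.1310, M+4 0.3289, M+6 0.3670, M+8 0.1536 → M+6 is the base peak.
P(M+6) = C(4,3) × 0.3740^1 × 0.6260^3 = 4 × 0.3740 × 0.24531438 = 0.366990 (base)
P(M+4) = C(4,2) × 0.3740^2 × 0.6260^2 = 6 × 0.139876 × 0.391876 = 0.328884
Relative intensity = 0.328884 / 0.366990 × 100 = 89.62

89.62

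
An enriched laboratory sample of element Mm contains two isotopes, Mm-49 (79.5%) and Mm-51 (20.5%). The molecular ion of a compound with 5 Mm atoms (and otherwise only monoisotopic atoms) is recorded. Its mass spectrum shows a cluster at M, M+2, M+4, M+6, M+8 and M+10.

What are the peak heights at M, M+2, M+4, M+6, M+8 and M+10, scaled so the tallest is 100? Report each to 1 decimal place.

Expanding (0.795 + 0.205)^5:
P(M) = 0.795^5 = 0.317567
P(M+2) = 5 × 0.795^4 × 0.205^1 = 0.409442
P(M+4) = 10 × 0.795^3 × 0.205^2 = 0.211159
P(M+6) = 10 × 0.795^2 × 0.205^3 = 0.054450
P(M+8) = 5 × 0.795^1 × 0.205^4 = 0.007020
P(M+10) = 0.205^5 = 0.000362
The M+2 peak is largest (0.409442); scaling to 100 gives 77.6 : 100.0 : 51.6 : 13.3 : 1.7 : 0.1.

77.6 : 100.0 : 51.6 : 13.3 : 1.7 : 0.1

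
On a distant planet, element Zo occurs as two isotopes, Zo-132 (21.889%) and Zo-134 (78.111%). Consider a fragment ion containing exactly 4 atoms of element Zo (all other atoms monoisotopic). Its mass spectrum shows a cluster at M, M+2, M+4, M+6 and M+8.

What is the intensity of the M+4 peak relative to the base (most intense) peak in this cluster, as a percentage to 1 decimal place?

Term probabilities: M 0.0023, M+2 0.0328, M+4 0.1754, M+6 0.4173, M+8 0.3723. Base peak = M+6.
P(M+6) = C(4,3) × 0.21889^1 × 0.78111^3 = 4 × 0.21889 × 0.47658086 = 0.417275 (base)
P(M+4) = C(4,2) × 0.21889^2 × 0.78111^2 = 6 × 0.04791283 × 0.61013283 = 0.175399
Relative intensity = 0.175399 / 0.417275 × 100 = 42.0

42.0%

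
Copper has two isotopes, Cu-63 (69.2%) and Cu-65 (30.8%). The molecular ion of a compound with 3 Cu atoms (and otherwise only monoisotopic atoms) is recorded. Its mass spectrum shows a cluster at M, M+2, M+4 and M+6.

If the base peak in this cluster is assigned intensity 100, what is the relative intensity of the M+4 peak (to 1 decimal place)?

44.5

Binomial terms of (0.692 + 0.308)^3: M 0.3314, M+2 0.4425, M+4 0.1969, M+6 0.0292 → M+2 is the base peak.
P(M+2) = C(3,1) × 0.692^2 × 0.308^1 = 3 × 0.478864 × 0.3080 = 0.442470 (base)
P(M+4) = C(3,2) × 0.692^1 × 0.308^2 = 3 × 0.6920 × 0.094864 = 0.196938
Relative intensity = 0.196938 / 0.442470 × 100 = 44.5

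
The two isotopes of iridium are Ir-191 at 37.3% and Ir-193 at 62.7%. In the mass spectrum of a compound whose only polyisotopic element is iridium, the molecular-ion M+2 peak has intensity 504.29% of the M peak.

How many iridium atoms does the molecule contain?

3

For n independent Ir atoms, I(M+2)/I(M) = n · (abundance Ir-193) / (abundance Ir-191) = n · 0.627/0.373.
n = 5.0429 × 0.373/0.627 = 3.00 ≈ 3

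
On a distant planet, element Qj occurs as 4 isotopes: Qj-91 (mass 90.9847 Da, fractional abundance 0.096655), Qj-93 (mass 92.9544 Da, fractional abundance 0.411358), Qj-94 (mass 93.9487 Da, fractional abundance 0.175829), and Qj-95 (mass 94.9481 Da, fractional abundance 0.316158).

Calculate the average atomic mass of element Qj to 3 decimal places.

93.569 Da

The abundance-weighted mean is 0.096655 × 90.9847 + 0.411358 × 92.9544 + 0.175829 × 93.9487 + 0.316158 × 94.9481
= 8.79413 + 38.23754 + 16.51891 + 30.01860 = 93.56918 Da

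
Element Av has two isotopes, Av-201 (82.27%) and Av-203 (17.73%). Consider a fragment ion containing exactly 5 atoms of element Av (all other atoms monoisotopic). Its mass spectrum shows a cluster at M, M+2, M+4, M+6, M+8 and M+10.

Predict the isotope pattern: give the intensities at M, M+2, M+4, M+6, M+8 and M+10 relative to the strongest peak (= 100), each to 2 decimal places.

92.80 : 100.00 : 43.10 : 9.29 : 1.00 : 0.04

The 5 Av atoms are independent, so intensities follow the terms of (0.8227 + 0.1773)^5.
P(M) = 0.8227^5 = 0.376884
P(M+2) = 5 × 0.8227^4 × 0.1773^1 = 0.406111
P(M+4) = 10 × 0.8227^3 × 0.1773^2 = 0.175042
P(M+6) = 10 × 0.8227^2 × 0.1773^3 = 0.037723
P(M+8) = 5 × 0.8227^1 × 0.1773^4 = 0.004065
P(M+10) = 0.1773^5 = 0.000175
The M+2 peak is largest (0.406111); scaling to 100 gives 92.80 : 100.00 : 43.10 : 9.29 : 1.00 : 0.04.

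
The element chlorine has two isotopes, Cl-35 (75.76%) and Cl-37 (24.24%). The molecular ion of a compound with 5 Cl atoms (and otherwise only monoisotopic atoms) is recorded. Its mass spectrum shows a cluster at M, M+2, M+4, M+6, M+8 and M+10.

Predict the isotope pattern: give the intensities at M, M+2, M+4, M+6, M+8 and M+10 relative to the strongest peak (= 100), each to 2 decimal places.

62.51 : 100.00 : 63.99 : 20.47 : 3.28 : 0.21

Each Cl atom is independently Cl-35 (p = 0.7576) or Cl-37 (q = 0.2424); the cluster is the binomial expansion (p + q)^5.
P(M) = 0.7576^5 = 0.249574
P(M+2) = 5 × 0.7576^4 × 0.2424^1 = 0.399266
P(M+4) = 10 × 0.7576^3 × 0.2424^2 = 0.255497
P(M+6) = 10 × 0.7576^2 × 0.2424^3 = 0.081748
P(M+8) = 5 × 0.7576^1 × 0.2424^4 = 0.013078
P(M+10) = 0.2424^5 = 0.000837
The M+2 peak is largest (0.399266); scaling to 100 gives 62.51 : 100.00 : 63.99 : 20.47 : 3.28 : 0.21.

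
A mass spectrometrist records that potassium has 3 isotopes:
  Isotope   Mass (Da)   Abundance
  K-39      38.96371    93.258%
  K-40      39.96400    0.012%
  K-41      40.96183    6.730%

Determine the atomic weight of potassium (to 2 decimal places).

39.10 Da

Weight each isotope mass by its fractional abundance: 0.93258 × 38.96371 + 0.00012 × 39.96400 + 0.06730 × 40.96183
= 36.336777 + 0.004796 + 2.756731 = 39.098304 Da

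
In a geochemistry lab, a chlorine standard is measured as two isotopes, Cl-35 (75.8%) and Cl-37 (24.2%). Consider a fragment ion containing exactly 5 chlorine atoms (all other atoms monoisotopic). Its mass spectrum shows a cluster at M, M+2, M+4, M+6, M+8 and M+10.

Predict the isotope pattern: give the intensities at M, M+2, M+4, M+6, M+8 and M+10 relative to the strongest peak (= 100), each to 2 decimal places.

The 5 Cl atoms are independent, so intensities follow the terms of (0.758 + 0.242)^5.
P(M) = 0.758^5 = 0.250234
P(M+2) = 5 × 0.758^4 × 0.242^1 = 0.399450
P(M+4) = 10 × 0.758^3 × 0.242^2 = 0.255058
P(M+6) = 10 × 0.758^2 × 0.242^3 = 0.081430
P(M+8) = 5 × 0.758^1 × 0.242^4 = 0.012999
P(M+10) = 0.242^5 = 0.000830
The M+2 peak is largest (0.399450); scaling to 100 gives 62.64 : 100.00 : 63.85 : 20.39 : 3.25 : 0.21.

62.64 : 100.00 : 63.85 : 20.39 : 3.25 : 0.21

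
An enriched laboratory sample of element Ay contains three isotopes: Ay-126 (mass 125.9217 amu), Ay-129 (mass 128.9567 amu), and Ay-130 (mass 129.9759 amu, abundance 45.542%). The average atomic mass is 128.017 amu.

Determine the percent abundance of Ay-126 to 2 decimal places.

Let x and y be the fractions of Ay-126 and Ay-129. Then x + y = 1 − 0.45542 = 0.54458 and 125.9217x + 128.9567y = 128.017 − 0.45542×129.9759 = 68.823375622.
Substituting: 125.9217x + 128.9567(0.54458 − x) = 68.823375622
(125.9217 − 128.9567)x = -1.403864064  ⇒  x = 0.46256, y = 0.08202
Ay-126: 46.26%, Ay-129: 8.20%.

46.26%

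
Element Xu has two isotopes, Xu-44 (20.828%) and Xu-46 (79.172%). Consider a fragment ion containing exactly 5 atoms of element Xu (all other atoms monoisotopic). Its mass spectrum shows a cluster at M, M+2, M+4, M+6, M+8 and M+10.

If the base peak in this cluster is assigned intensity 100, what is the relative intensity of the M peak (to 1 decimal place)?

0.1

(0.20828 + 0.79172)^5 gives M 0.0004, M+2 0.0074, M+4 0.0566, M+6 0.2153, M+8 0.4092, M+10 0.3111; the largest is M+8.
P(M+8) = C(5,4) × 0.20828^1 × 0.79172^4 = 5 × 0.20828 × 0.39290401 = 0.409170 (base)
P(M) = C(5,0) × 0.20828^5 × 0.79172^0 = 1 × 0.00039196 × 1.0000 = 0.000392
Relative intensity = 0.000392 / 0.409170 × 100 = 0.1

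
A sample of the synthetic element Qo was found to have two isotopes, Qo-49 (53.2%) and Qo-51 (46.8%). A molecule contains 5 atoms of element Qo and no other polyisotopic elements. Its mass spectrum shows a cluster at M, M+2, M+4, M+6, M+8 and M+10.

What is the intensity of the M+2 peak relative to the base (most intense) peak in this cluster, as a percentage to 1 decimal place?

Binomial terms of (0.532 + 0.468)^5: M 0.0426, M+2 0.1874, M+4 0.3298, M+6 0.2901, M+8 0.1276, M+10 0.0225 → M+4 is the base peak.
P(M+4) = C(5,2) × 0.532^3 × 0.468^2 = 10 × 0.15056877 × 0.219024 = 0.329782 (base)
P(M+2) = C(5,1) × 0.532^4 × 0.468^1 = 5 × 0.08010258 × 0.4680 = 0.187440
Relative intensity = 0.187440 / 0.329782 × 100 = 56.8

56.8%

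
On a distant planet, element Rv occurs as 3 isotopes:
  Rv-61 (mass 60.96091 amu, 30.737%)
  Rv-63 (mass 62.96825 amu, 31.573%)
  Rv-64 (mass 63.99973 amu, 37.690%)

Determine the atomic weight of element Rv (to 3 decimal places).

62.740 amu

Weight each isotope mass by its fractional abundance: 0.30737 × 60.96091 + 0.31573 × 62.96825 + 0.37690 × 63.99973
= 18.737555 + 19.880966 + 24.121498 = 62.740019 amu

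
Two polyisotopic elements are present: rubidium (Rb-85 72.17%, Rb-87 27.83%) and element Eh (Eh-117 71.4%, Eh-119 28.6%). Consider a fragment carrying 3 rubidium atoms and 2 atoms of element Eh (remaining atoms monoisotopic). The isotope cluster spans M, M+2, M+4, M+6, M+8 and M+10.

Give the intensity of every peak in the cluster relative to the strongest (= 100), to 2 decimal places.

Rubidium pattern (n=3): 0.37589809 : 0.43485841 : 0.16768892 : 0.02155458
Element Eh pattern (n=2): 0.509796 : 0.408408 : 0.081796
Convolve the two distributions (both contribute in 2-u steps):
  M: 0.37589809×0.509796 = 0.191631
  M+2: 0.37589809×0.408408 + 0.43485841×0.509796 = 0.375209
  M+4: 0.37589809×0.081796 + 0.43485841×0.408408 + 0.16768892×0.509796 = 0.293834
  M+6: 0.43485841×0.081796 + 0.16768892×0.408408 + 0.02155458×0.509796 = 0.115044
  M+8: 0.16768892×0.081796 + 0.02155458×0.408408 = 0.022519
  M+10: 0.02155458×0.081796 = 0.001763
Scale to base peak (0.375209) = 100: 51.07 : 100.00 : 78.31 : 30.66 : 6.00 : 0.47

51.07 : 100.00 : 78.31 : 30.66 : 6.00 : 0.47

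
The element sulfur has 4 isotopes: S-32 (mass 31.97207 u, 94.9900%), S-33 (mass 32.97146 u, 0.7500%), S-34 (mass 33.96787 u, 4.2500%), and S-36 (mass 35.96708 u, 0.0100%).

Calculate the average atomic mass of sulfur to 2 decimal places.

Average mass = Σ (abundance × isotope mass) = 0.949900 × 31.97207 + 0.007500 × 32.97146 + 0.042500 × 33.96787 + 0.000100 × 35.96708
= 30.370269 + 0.247286 + 1.443634 + 0.003597 = 32.064786 u

32.06 u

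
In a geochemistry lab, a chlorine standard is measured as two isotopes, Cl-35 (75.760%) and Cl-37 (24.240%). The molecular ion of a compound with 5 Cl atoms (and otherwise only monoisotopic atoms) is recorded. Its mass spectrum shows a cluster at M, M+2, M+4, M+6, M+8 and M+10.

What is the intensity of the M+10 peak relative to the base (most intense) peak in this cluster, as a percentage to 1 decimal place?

0.2%

Binomial terms of (0.75760 + 0.24240)^5: M 0.2496, M+2 0.3993, M+4 0.2555, M+6 0.0817, M+8 0.0131, M+10 0.0008 → M+2 is the base peak.
P(M+2) = C(5,1) × 0.75760^4 × 0.24240^1 = 5 × 0.32942751 × 0.2424 = 0.399266 (base)
P(M+10) = C(5,5) × 0.75760^0 × 0.24240^5 = 1 × 1.0000 × 0.00083688 = 0.000837
Relative intensity = 0.000837 / 0.399266 × 100 = 0.2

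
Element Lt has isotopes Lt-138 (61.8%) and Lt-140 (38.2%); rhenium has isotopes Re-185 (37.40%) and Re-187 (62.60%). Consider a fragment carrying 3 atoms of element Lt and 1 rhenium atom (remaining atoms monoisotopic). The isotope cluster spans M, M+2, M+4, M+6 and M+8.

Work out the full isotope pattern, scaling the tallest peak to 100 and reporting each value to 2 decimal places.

23.53 : 83.01 : 100.00 : 50.70 : 9.30

Element Lt pattern (n=3): 0.23602903 : 0.4376849 : 0.2705431 : 0.05574297
Rhenium pattern (n=1): 0.3740 : 0.6260
Convolve the two distributions (both contribute in 2-u steps):
  M: 0.23602903×0.3740 = 0.088275
  M+2: 0.23602903×0.6260 + 0.4376849×0.3740 = 0.311448
  M+4: 0.4376849×0.6260 + 0.2705431×0.3740 = 0.375174
  M+6: 0.2705431×0.6260 + 0.05574297×0.3740 = 0.190208
  M+8: 0.05574297×0.6260 = 0.034895
Scale to base peak (0.375174) = 100: 23.53 : 83.01 : 100.00 : 50.70 : 9.30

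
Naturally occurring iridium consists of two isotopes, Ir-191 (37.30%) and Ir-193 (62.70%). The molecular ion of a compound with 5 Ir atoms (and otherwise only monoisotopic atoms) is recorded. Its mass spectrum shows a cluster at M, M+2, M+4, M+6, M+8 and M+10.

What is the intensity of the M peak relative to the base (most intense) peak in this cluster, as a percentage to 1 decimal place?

Binomial terms of (0.3730 + 0.6270)^5: M 0.0072, M+2 0.0607, M+4 0.2040, M+6 0.3429, M+8 0.2882, M+10 0.0969 → M+6 is the base peak.
P(M+6) = C(5,3) × 0.3730^2 × 0.6270^3 = 10 × 0.139129 × 0.24649188 = 0.342942 (base)
P(M) = C(5,0) × 0.3730^5 × 0.6270^0 = 1 × 0.00722012 × 1.0000 = 0.007220
Relative intensity = 0.007220 / 0.342942 × 100 = 2.1

2.1%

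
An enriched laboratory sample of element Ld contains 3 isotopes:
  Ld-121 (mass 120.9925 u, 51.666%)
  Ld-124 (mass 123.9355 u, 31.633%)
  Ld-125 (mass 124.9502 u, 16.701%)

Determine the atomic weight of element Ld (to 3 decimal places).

122.584 u

Ar = Σ fᵢ·mᵢ = 0.51666 × 120.9925 + 0.31633 × 123.9355 + 0.16701 × 124.9502
= 62.51199 + 39.20452 + 20.86793 = 122.58444 u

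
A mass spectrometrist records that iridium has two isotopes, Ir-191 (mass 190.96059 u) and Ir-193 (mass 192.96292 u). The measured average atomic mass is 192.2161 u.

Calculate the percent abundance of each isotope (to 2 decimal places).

Writing the weighted mean with unknown fraction x of Ir-191:
190.96059·x + 192.96292·(1 − x) = 192.2161
(190.96059 − 192.96292)·x = 192.2161 − 192.96292
x = -0.74682 / -2.00233 = 0.37298 → 37.30% Ir-191, 62.70% Ir-193.

Ir-191: 37.30%, Ir-193: 62.70%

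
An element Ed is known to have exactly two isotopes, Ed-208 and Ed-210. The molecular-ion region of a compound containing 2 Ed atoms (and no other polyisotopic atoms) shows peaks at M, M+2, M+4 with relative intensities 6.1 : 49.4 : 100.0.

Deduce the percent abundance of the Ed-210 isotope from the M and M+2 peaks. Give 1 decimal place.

80.2%

Write p for the Ed-208 fraction. I(M+2)/I(M) = [C(2,1)·p^1·(1−p)] / p^2 = 2·(1−p)/p = 49.4/6.1 = 8.0984
(1−p)/p = 8.0984/2 = 4.0492  ⇒  p = 1/(1 + 4.0492) = 0.1981
Ed-208: 19.8%, Ed-210: 80.2%.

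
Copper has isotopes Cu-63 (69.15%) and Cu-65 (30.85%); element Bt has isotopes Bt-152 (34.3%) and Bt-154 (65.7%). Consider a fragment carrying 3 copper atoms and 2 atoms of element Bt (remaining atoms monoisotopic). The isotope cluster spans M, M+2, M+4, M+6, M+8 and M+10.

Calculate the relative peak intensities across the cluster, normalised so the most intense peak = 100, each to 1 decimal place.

10.6 : 55.0 : 100.0 : 77.6 : 26.9 : 3.5

Copper pattern (n=3): 0.33065611 : 0.44254842 : 0.19743483 : 0.02936064
Element Bt pattern (n=2): 0.117649 : 0.450702 : 0.431649
Convolve the two distributions (both contribute in 2-u steps):
  M: 0.33065611×0.117649 = 0.038901
  M+2: 0.33065611×0.450702 + 0.44254842×0.117649 = 0.201093
  M+4: 0.33065611×0.431649 + 0.44254842×0.450702 + 0.19743483×0.117649 = 0.365413
  M+6: 0.44254842×0.431649 + 0.19743483×0.450702 + 0.02936064×0.117649 = 0.283464
  M+8: 0.19743483×0.431649 + 0.02936064×0.450702 = 0.098455
  M+10: 0.02936064×0.431649 = 0.012673
Scale to base peak (0.365413) = 100: 10.6 : 55.0 : 100.0 : 77.6 : 26.9 : 3.5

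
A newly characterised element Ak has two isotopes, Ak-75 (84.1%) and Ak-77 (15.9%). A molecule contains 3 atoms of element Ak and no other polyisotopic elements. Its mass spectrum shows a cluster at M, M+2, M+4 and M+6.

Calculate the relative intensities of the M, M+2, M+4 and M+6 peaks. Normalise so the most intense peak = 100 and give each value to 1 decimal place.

Each Ak atom is independently Ak-75 (p = 0.841) or Ak-77 (q = 0.159); the cluster is the binomial expansion (p + q)^3.
P(M) = 0.841^3 = 0.594823
P(M+2) = 3 × 0.841^2 × 0.159^1 = 0.337373
P(M+4) = 3 × 0.841^1 × 0.159^2 = 0.063784
P(M+6) = 0.159^3 = 0.004020
The M peak is largest (0.594823); scaling to 100 gives 100.0 : 56.7 : 10.7 : 0.7.

100.0 : 56.7 : 10.7 : 0.7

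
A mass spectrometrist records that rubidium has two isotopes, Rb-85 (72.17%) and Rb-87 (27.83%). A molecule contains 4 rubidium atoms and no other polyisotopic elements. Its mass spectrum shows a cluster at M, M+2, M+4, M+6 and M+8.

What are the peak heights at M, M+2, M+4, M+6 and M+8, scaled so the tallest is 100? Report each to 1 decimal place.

Each Rb atom is independently Rb-85 (p = 0.7217) or Rb-87 (q = 0.2783); the cluster is the binomial expansion (p + q)^4.
P(M) = 0.7217^4 = 0.271286
P(M+2) = 4 × 0.7217^3 × 0.2783^1 = 0.418450
P(M+4) = 6 × 0.7217^2 × 0.2783^2 = 0.242042
P(M+6) = 4 × 0.7217^1 × 0.2783^3 = 0.062224
P(M+8) = 0.2783^4 = 0.005999
The M+2 peak is largest (0.418450); scaling to 100 gives 64.8 : 100.0 : 57.8 : 14.9 : 1.4.

64.8 : 100.0 : 57.8 : 14.9 : 1.4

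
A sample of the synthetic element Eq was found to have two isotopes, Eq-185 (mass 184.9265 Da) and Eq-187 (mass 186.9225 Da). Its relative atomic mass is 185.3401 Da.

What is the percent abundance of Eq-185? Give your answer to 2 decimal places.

Writing the weighted mean with unknown fraction x of Eq-185:
184.9265·x + 186.9225·(1 − x) = 185.3401
(184.9265 − 186.9225)·x = 185.3401 − 186.9225
x = -1.5824 / -1.9960 = 0.79279 → 79.28% Eq-185, 20.72% Eq-187.

79.28%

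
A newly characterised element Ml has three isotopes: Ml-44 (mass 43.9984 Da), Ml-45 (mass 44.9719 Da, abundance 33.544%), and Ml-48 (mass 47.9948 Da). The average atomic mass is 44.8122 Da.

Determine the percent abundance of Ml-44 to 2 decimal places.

The remaining 66.456% is split between Ml-44 (fraction x) and Ml-48 (fraction 0.66456 − x).
Substituting: 43.9984x + 47.9948(0.66456 − x) = 29.726825864
(43.9984 − 47.9948)x = -2.168598424  ⇒  x = 0.54264, y = 0.12192
Ml-44: 54.26%, Ml-48: 12.19%.

54.26%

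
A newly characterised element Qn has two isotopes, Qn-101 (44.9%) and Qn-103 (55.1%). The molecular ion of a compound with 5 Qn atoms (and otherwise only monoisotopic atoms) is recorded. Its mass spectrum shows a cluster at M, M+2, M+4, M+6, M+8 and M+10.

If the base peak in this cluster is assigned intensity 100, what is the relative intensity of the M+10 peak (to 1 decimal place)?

Term probabilities: M 0.0182, M+2 0.1120, M+4 0.2748, M+6 0.3372, M+8 0.2069, M+10 0.0508. Base peak = M+6.
P(M+6) = C(5,3) × 0.449^2 × 0.551^3 = 10 × 0.201601 × 0.16728415 = 0.337247 (base)
P(M+10) = C(5,5) × 0.449^0 × 0.551^5 = 1 × 1.0000 × 0.05078764 = 0.050788
Relative intensity = 0.050788 / 0.337247 × 100 = 15.1

15.1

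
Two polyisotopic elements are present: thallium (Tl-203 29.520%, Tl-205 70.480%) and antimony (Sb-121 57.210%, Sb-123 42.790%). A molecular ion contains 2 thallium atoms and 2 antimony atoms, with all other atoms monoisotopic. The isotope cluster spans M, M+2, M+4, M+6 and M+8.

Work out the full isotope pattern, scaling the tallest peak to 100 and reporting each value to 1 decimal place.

7.5 : 46.8 : 100.0 : 83.6 : 23.8

Thallium pattern (n=2): 0.08714304 : 0.41611392 : 0.49674304
Antimony pattern (n=2): 0.32729841 : 0.48960318 : 0.18309841
Convolve the two distributions (both contribute in 2-u steps):
  M: 0.08714304×0.32729841 = 0.028522
  M+2: 0.08714304×0.48960318 + 0.41611392×0.32729841 = 0.178859
  M+4: 0.08714304×0.18309841 + 0.41611392×0.48960318 + 0.49674304×0.32729841 = 0.382270
  M+6: 0.41611392×0.18309841 + 0.49674304×0.48960318 = 0.319397
  M+8: 0.49674304×0.18309841 = 0.090953
Scale to base peak (0.382270) = 100: 7.5 : 46.8 : 100.0 : 83.6 : 23.8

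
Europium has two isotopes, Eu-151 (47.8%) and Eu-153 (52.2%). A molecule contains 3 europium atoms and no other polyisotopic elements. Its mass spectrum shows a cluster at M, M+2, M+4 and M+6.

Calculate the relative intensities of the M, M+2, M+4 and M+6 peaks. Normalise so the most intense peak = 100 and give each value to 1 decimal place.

Expanding (0.478 + 0.522)^3:
P(M) = 0.478^3 = 0.109215
P(M+2) = 3 × 0.478^2 × 0.522^1 = 0.357806
P(M+4) = 3 × 0.478^1 × 0.522^2 = 0.390742
P(M+6) = 0.522^3 = 0.142237
The M+4 peak is largest (0.390742); scaling to 100 gives 28.0 : 91.6 : 100.0 : 36.4.

28.0 : 91.6 : 100.0 : 36.4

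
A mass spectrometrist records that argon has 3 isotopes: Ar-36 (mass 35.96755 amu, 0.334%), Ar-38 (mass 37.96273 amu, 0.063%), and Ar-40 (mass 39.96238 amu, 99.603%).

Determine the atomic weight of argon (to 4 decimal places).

39.9478 amu

The abundance-weighted mean is 0.00334 × 35.96755 + 0.00063 × 37.96273 + 0.99603 × 39.96238
= 0.120132 + 0.023917 + 39.803729 = 39.947778 amu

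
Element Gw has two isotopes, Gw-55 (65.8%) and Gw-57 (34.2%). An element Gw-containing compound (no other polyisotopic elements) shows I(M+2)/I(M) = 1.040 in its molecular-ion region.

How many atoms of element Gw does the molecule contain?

The M+2/M ratio from n Gw atoms is n · q/p = n · 0.342/0.658.
n = 1.040 × 0.658/0.342 = 2.00 ≈ 2

2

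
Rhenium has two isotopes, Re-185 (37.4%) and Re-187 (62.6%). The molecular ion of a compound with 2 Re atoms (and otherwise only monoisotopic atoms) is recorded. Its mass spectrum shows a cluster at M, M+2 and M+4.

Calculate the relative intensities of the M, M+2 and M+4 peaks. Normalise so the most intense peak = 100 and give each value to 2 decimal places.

The 2 Re atoms are independent, so intensities follow the terms of (0.374 + 0.626)^2.
P(M) = 0.374^2 = 0.139876
P(M+2) = 2 × 0.374^1 × 0.626^1 = 0.468248
P(M+4) = 0.626^2 = 0.391876
The M+2 peak is largest (0.468248); scaling to 100 gives 29.87 : 100.00 : 83.69.

29.87 : 100.00 : 83.69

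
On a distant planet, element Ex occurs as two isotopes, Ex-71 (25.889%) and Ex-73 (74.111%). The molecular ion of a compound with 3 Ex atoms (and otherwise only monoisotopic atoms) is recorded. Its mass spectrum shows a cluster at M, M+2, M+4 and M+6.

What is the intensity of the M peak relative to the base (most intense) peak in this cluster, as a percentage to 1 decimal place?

4.1%

Binomial terms of (0.25889 + 0.74111)^3: M 0.0174, M+2 0.1490, M+4 0.4266, M+6 0.4071 → M+4 is the base peak.
P(M+4) = C(3,2) × 0.25889^1 × 0.74111^2 = 3 × 0.25889 × 0.54924403 = 0.426581 (base)
P(M) = C(3,0) × 0.25889^3 × 0.74111^0 = 1 × 0.01735185 × 1.0000 = 0.017352
Relative intensity = 0.017352 / 0.426581 × 100 = 4.1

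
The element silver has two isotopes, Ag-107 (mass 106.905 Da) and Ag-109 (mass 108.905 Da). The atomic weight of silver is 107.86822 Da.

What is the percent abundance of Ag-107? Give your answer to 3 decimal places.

51.839%

Let x be the fractional abundance of Ag-107; then Ag-109 has abundance 1 − x.
106.905·x + 108.905·(1 − x) = 107.86822
(106.905 − 108.905)·x = 107.86822 − 108.905
x = -1.03678 / -2.000 = 0.51839 → 51.839% Ag-107, 48.161% Ag-109.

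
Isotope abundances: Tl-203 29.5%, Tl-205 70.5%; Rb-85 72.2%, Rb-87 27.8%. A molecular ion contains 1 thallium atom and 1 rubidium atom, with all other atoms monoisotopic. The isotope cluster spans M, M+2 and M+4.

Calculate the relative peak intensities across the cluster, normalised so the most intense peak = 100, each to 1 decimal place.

36.0 : 100.0 : 33.2

Thallium pattern (n=1): 0.2950 : 0.7050
Rubidium pattern (n=1): 0.7220 : 0.2780
Convolve the two distributions (both contribute in 2-u steps):
  M: 0.2950×0.7220 = 0.212990
  M+2: 0.2950×0.2780 + 0.7050×0.7220 = 0.591020
  M+4: 0.7050×0.2780 = 0.195990
Scale to base peak (0.591020) = 100: 36.0 : 100.0 : 33.2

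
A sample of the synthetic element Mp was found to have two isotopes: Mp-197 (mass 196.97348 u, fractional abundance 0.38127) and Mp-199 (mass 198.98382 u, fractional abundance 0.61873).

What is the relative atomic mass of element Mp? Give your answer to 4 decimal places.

198.2173 u

Weight each isotope mass by its fractional abundance: 0.38127 × 196.97348 + 0.61873 × 198.98382
= 75.100079 + 123.117259 = 198.217338 u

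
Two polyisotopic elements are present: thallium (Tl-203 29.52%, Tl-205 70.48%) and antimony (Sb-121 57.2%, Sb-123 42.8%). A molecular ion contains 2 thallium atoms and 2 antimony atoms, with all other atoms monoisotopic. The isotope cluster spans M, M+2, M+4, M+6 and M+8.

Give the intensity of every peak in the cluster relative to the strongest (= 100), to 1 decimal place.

7.5 : 46.8 : 100.0 : 83.6 : 23.8

Thallium pattern (n=2): 0.08714304 : 0.41611392 : 0.49674304
Antimony pattern (n=2): 0.327184 : 0.489632 : 0.183184
Convolve the two distributions (both contribute in 2-u steps):
  M: 0.08714304×0.327184 = 0.028512
  M+2: 0.08714304×0.489632 + 0.41611392×0.327184 = 0.178814
  M+4: 0.08714304×0.183184 + 0.41611392×0.489632 + 0.49674304×0.327184 = 0.382232
  M+6: 0.41611392×0.183184 + 0.49674304×0.489632 = 0.319447
  M+8: 0.49674304×0.183184 = 0.090995
Scale to base peak (0.382232) = 100: 7.5 : 46.8 : 100.0 : 83.6 : 23.8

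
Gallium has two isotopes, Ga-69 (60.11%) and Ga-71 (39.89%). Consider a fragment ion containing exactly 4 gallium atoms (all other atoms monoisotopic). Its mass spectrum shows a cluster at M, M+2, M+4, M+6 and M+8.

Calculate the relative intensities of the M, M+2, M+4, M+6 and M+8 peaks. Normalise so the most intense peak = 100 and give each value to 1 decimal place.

Expanding (0.6011 + 0.3989)^4:
P(M) = 0.6011^4 = 0.130553
P(M+2) = 4 × 0.6011^3 × 0.3989^1 = 0.346549
P(M+4) = 6 × 0.6011^2 × 0.3989^2 = 0.344963
P(M+6) = 4 × 0.6011^1 × 0.3989^3 = 0.152616
P(M+8) = 0.3989^4 = 0.025320
The M+2 peak is largest (0.346549); scaling to 100 gives 37.7 : 100.0 : 99.5 : 44.0 : 7.3.

37.7 : 100.0 : 99.5 : 44.0 : 7.3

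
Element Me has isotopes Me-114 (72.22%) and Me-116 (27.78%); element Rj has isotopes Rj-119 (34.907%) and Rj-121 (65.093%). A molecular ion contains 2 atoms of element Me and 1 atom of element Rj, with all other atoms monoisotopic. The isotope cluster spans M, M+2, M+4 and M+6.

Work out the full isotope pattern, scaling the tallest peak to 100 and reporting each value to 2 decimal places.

37.96 : 100.00 : 60.08 : 10.47

Element Me pattern (n=2): 0.52157284 : 0.40125432 : 0.07717284
Element Rj pattern (n=1): 0.34907 : 0.65093
Convolve the two distributions (both contribute in 2-u steps):
  M: 0.52157284×0.34907 = 0.182065
  M+2: 0.52157284×0.65093 + 0.40125432×0.34907 = 0.479573
  M+4: 0.40125432×0.65093 + 0.07717284×0.34907 = 0.288127
  M+6: 0.07717284×0.65093 = 0.050234
Scale to base peak (0.479573) = 100: 37.96 : 100.00 : 60.08 : 10.47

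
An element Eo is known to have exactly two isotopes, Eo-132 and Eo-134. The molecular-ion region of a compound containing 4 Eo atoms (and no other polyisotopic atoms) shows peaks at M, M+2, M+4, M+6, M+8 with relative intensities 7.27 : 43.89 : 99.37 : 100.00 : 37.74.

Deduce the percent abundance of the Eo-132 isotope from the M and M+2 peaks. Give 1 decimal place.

39.9%

If p is the fraction of Eo that is Eo-132, then I(M+2)/I(M) = [C(4,1)·p^3·(1−p)] / p^4 = 4·(1−p)/p = 43.89/7.27 = 6.0371
(1−p)/p = 6.0371/4 = 1.5093  ⇒  p = 1/(1 + 1.5093) = 0.3985
Eo-132: 39.9%, Eo-134: 60.1%.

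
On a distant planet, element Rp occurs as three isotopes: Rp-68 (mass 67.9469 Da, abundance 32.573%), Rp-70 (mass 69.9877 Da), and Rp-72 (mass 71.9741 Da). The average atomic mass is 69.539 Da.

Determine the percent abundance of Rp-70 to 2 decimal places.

56.55%

The remaining 67.427% is split between Rp-70 (fraction x) and Rp-72 (fraction 0.67427 − x).
Substituting: 69.9877x + 71.9741(0.67427 − x) = 47.406656263
(69.9877 − 71.9741)x = -1.123320144  ⇒  x = 0.56551, y = 0.10876
Rp-70: 56.55%, Rp-72: 10.88%.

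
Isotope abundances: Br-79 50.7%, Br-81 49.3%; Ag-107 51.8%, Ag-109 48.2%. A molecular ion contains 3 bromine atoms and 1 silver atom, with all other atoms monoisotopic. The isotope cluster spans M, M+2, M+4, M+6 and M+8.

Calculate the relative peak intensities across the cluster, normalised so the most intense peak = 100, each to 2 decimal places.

Bromine pattern (n=3): 0.13032384 : 0.38017547 : 0.36967753 : 0.11982316
Silver pattern (n=1): 0.5180 : 0.4820
Convolve the two distributions (both contribute in 2-u steps):
  M: 0.13032384×0.5180 = 0.067508
  M+2: 0.13032384×0.4820 + 0.38017547×0.5180 = 0.259747
  M+4: 0.38017547×0.4820 + 0.36967753×0.5180 = 0.374738
  M+6: 0.36967753×0.4820 + 0.11982316×0.5180 = 0.240253
  M+8: 0.11982316×0.4820 = 0.057755
Scale to base peak (0.374738) = 100: 18.01 : 69.31 : 100.00 : 64.11 : 15.41

18.01 : 69.31 : 100.00 : 64.11 : 15.41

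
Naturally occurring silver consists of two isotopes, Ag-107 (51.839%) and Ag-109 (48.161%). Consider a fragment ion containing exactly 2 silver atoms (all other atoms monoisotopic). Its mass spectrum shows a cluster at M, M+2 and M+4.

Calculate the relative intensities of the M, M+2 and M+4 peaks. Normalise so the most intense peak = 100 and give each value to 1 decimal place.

53.8 : 100.0 : 46.5

The 2 Ag atoms are independent, so intensities follow the terms of (0.51839 + 0.48161)^2.
P(M) = 0.51839^2 = 0.268728
P(M+2) = 2 × 0.51839^1 × 0.48161^1 = 0.499324
P(M+4) = 0.48161^2 = 0.231948
The M+2 peak is largest (0.499324); scaling to 100 gives 53.8 : 100.0 : 46.5.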